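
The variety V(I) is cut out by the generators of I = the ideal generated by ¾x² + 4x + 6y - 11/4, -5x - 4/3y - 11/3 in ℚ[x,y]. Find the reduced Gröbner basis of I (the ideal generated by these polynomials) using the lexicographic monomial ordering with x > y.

f_1 = ¾x² + 4x + 6y - 11/4, LT = x².
f_2 = -5x - 4/3y - 11/3, LT = x.

S(f_1,f_2): lcm = x². S = -4/15xy + 23/5x + 8y - 11/3.
  leading term xy: subtract (4/75y)·f_2 from -4/15xy + 23/5x + 8y - 11/3 → 23/5x + 16/225y² + 1844/225y - 11/3
  leading term x: subtract (-23/25)·f_2 from 23/5x + 16/225y² + 1844/225y - 11/3 → 16/225y² + 1568/225y - 176/25
  leading term y²: no divisor's leading term divides it; move 16/225y² to the remainder.
  leading term y: no divisor's leading term divides it; move 1568/225y to the remainder.
  leading term 1: no divisor's leading term divides it; move -176/25 to the remainder.
  remainder 16/225y² + 1568/225y - 176/25 ≠ 0; add g_3 = 16/225y² + 1568/225y - 176/25 to the basis.

The other S-polynomials (S(f_1,g_3), S(f_2,g_3)) all reduce to 0 modulo the current basis, so we have a Gröbner basis.
Inter-reduce: drop elements whose leading term is divisible by another's, tail-reduce, and make monic.

G = {x + 4/15y + 11/15, y² + 98y - 99}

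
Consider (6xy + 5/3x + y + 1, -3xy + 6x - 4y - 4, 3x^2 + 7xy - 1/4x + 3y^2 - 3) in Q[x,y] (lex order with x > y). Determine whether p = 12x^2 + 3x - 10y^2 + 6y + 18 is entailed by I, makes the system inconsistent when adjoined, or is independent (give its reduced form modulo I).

First compute the reduced Gröbner basis of I by Buchberger's algorithm.
f_1 = 6xy + 5/3x + y + 1, LT = xy.
f_2 = -3xy + 6x - 4y - 4, LT = xy.
f_3 = 3x^2 + 7xy - 1/4x + 3y^2 - 3, LT = x^2.

S(f_1,f_2): lcm = xy. S = 41/18x - 7/6y - 7/6.
  leading term x: no divisor's leading term divides it; move 41/18x to the remainder.
  leading term y: no divisor's leading term divides it; move -7/6y to the remainder.
  leading term 1: no divisor's leading term divides it; move -7/6 to the remainder.
  remainder 41/18x - 7/6y - 7/6 ≠ 0; add h_4 = 41/18x - 7/6y - 7/6 to the basis.

S(f_1,f_3): lcm = x^2y. S = 5/18x^2 - 7/3xy^2 + 1/4xy + 1/6x - y^3 + y.
  leading term x^2: subtract (5/54)·f_3 from 5/18x^2 - 7/3xy^2 + 1/4xy + 1/6x - y^3 + y → -7/3xy^2 - 43/108xy + 41/216x - y^3 - 5/18y^2 + y + 5/18
  leading term xy^2: subtract (-7/18y)·f_1 from -7/3xy^2 - 43/108xy + 41/216x - y^3 - 5/18y^2 + y + 5/18 → 1/4xy + 41/216x - y^3 + 1/9y^2 + 25/18y + 5/18
  leading term xy: subtract (1/24)·f_1 from 1/4xy + 41/216x - y^3 + 1/9y^2 + 25/18y + 5/18 → 13/108x - y^3 + 1/9y^2 + 97/72y + 17/72
  leading term x: subtract (13/246)·h_4 from 13/108x - y^3 + 1/9y^2 + 97/72y + 17/72 → -y^3 + 1/9y^2 + 4159/2952y + 293/984
  leading term y^3: no divisor's leading term divides it; move -y^3 to the remainder.
  leading term y^2: no divisor's leading term divides it; move 1/9y^2 to the remainder.
  leading term y: no divisor's leading term divides it; move 4159/2952y to the remainder.
  leading term 1: no divisor's leading term divides it; move 293/984 to the remainder.
  remainder -y^3 + 1/9y^2 + 4159/2952y + 293/984 ≠ 0; add h_5 = -y^3 + 1/9y^2 + 4159/2952y + 293/984 to the basis.

S(f_2,f_3): lcm = x^2y. S = -2x^2 - 7/3xy^2 + 17/12xy + 4/3x - y^3 + y.
  leading term x^2: subtract (-2/3)·f_3 from -2x^2 - 7/3xy^2 + 17/12xy + 4/3x - y^3 + y → -7/3xy^2 + 73/12xy + 7/6x - y^3 + 2y^2 + y - 2
  leading term xy^2: subtract (-7/18y)·f_1 from -7/3xy^2 + 73/12xy + 7/6x - y^3 + 2y^2 + y - 2 → 727/108xy + 7/6x - y^3 + 43/18y^2 + 25/18y - 2
  leading term xy: subtract (727/648)·f_1 from 727/108xy + 7/6x - y^3 + 43/18y^2 + 25/18y - 2 → -1367/1944x - y^3 + 43/18y^2 + 173/648y - 2023/648
  leading term x: subtract (-1367/4428)·h_4 from -1367/1944x - y^3 + 43/18y^2 + 173/648y - 2023/648 → -y^3 + 43/18y^2 - 619/6642y - 11564/3321
  leading term y^3: subtract (1)·h_5 from -y^3 + 43/18y^2 - 619/6642y - 11564/3321 → 41/18y^2 - 39907/26568y - 100423/26568
  leading term y^2: no divisor's leading term divides it; move 41/18y^2 to the remainder.
  leading term y: no divisor's leading term divides it; move -39907/26568y to the remainder.
  leading term 1: no divisor's leading term divides it; move -100423/26568 to the remainder.
  remainder 41/18y^2 - 39907/26568y - 100423/26568 ≠ 0; add h_6 = 41/18y^2 - 39907/26568y - 100423/26568 to the basis.

S(f_1,h_4): lcm = xy. S = 5/18x + 21/41y^2 + 167/246y + 1/6.
  leading term x: subtract (5/41)·h_4 from 5/18x + 21/41y^2 + 167/246y + 1/6 → 21/41y^2 + 101/123y + 38/123
  leading term y^2: subtract (378/1681)·h_6 from 21/41y^2 + 101/123y + 38/123 → 319491/275684y + 319491/275684
  leading term y: no divisor's leading term divides it; move 319491/275684y to the remainder.
  leading term 1: no divisor's leading term divides it; move 319491/275684 to the remainder.
  remainder 319491/275684y + 319491/275684 ≠ 0; add h_7 = 319491/275684y + 319491/275684 to the basis.

The other S-polynomials (S(f_2,h_4), S(f_3,h_4), S(f_1,h_5), S(f_2,h_5), S(f_3,h_5), S(h_4,h_5), S(f_1,h_6), S(f_2,h_6), S(f_3,h_6), S(h_4,h_6), S(h_5,h_6), S(f_1,h_7), S(f_2,h_7), S(f_3,h_7), S(h_4,h_7), S(h_5,h_7), S(h_6,h_7)) all reduce to 0 modulo the current basis, so we have a Gröbner basis.
Inter-reduce: drop elements whose leading term is divisible by another's, tail-reduce, and make monic.
Reduced Gröbner basis: {x, y + 1}.
Label its elements g_1 = x, g_2 = y + 1.

Reduce p = 12x^2 + 3x - 10y^2 + 6y + 18 modulo G:
  leading term x^2: subtract (12x)·g_1 from 12x^2 + 3x - 10y^2 + 6y + 18 → 3x - 10y^2 + 6y + 18
  leading term x: subtract (3)·g_1 from 3x - 10y^2 + 6y + 18 → -10y^2 + 6y + 18
  leading term y^2: subtract (-10y)·g_2 from -10y^2 + 6y + 18 → 16y + 18
  leading term y: subtract (16)·g_2 from 16y + 18 → 2
  leading term 1: no divisor's leading term divides it; move 2 to the remainder.
  normal form = 2.
The normal form is nonzero, so p ∉ I. Since p minus its normal form lies in I, I + (p) = I + (r) where r = 2; decide whether this ideal is the whole ring.
Here r = 2 is a nonzero constant, hence a unit: 1 ∈ I + (p), the Gröbner basis of I + (p) is {1}, and the enlarged system has no common solution — adjoining p is inconsistent.

Ideal membership is decidable via reduction modulo a Gröbner basis.

Adjoining 12x^2 + 3x - 10y^2 + 6y + 18 makes the ideal the whole ring: the system is inconsistent.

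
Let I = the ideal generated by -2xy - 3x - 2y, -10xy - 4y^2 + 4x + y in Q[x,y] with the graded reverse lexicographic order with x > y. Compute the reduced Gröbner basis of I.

G = {x^2 - 13/38x - 6/19y, xy + 3/2x + y, y^2 - 19/4x - 11/4y}

Buchberger's algorithm terminates because the ascending chain of leading-term ideals stabilizes.

f_1 = -2xy - 3x - 2y, LT = xy.
f_2 = -10xy - 4y^2 + 4x + y, LT = xy.

S(f_1,f_2): lcm = xy. S = -2/5y^2 + 19/10x + 11/10y.
  leading term y^2: no divisor's leading term divides it; move -2/5y^2 to the remainder.
  leading term x: no divisor's leading term divides it; move 19/10x to the remainder.
  leading term y: no divisor's leading term divides it; move 11/10y to the remainder.
  remainder -2/5y^2 + 19/10x + 11/10y ≠ 0; add g_3 = -2/5y^2 + 19/10x + 11/10y to the basis.

S(f_1,g_3): lcm = xy^2. S = 19/4x^2 + 17/4xy + y^2.
  leading term x^2: no divisor's leading term divides it; move 19/4x^2 to the remainder.
  leading term xy: subtract (-17/8)·f_1 from 17/4xy + y^2 → y^2 - 51/8x - 17/4y
  leading term y^2: subtract (-5/2)·g_3 from y^2 - 51/8x - 17/4y → -13/8x - 3/2y
  leading term x: no divisor's leading term divides it; move -13/8x to the remainder.
  leading term y: no divisor's leading term divides it; move -3/2y to the remainder.
  remainder 19/4x^2 - 13/8x - 3/2y ≠ 0; add g_4 = 19/4x^2 - 13/8x - 3/2y to the basis.

The other S-polynomials (S(f_2,g_3), S(f_1,g_4), S(f_2,g_4), S(g_3,g_4)) all reduce to 0 modulo the current basis, so we have a Gröbner basis.
Inter-reduce: drop elements whose leading term is divisible by another's, tail-reduce, and make monic.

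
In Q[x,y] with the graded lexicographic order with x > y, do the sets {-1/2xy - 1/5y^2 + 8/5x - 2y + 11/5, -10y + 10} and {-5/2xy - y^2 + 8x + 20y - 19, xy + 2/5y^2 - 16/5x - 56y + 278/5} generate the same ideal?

Since reduced Gröbner bases are canonical representatives of ideals under a given ordering, it suffices to compute and compare them.
Buchberger on the first generating set:
f_1 = -1/2xy - 1/5y^2 + 8/5x - 2y + 11/5, LT = xy.
f_2 = -10y + 10, LT = y.

S(f_1,f_2): lcm = xy. S = 2/5y^2 - 11/5x + 4y - 22/5.
  leading term y^2: subtract (-1/25y)·f_2 from 2/5y^2 - 11/5x + 4y - 22/5 → -11/5x + 22/5y - 22/5
  leading term x: no divisor's leading term divides it; move -11/5x to the remainder.
  leading term y: subtract (-11/25)·f_2 from 22/5y - 22/5 → 0
  remainder -11/5x ≠ 0; add g_3 = -11/5x to the basis.

The other S-polynomials (S(f_1,g_3), S(f_2,g_3)) all reduce to 0 modulo the current basis, so we have a Gröbner basis.
Inter-reduce: drop elements whose leading term is divisible by another's, tail-reduce, and make monic.
Reduced Gröbner basis: {x, y - 1}.

Buchberger on the second generating set:
h_1 = -5/2xy - y^2 + 8x + 20y - 19, LT = xy.
h_2 = xy + 2/5y^2 - 16/5x - 56y + 278/5, LT = xy.

S(h_1,h_2): lcm = xy. S = 48y - 48.
  leading term y: no divisor's leading term divides it; move 48y to the remainder.
  leading term 1: no divisor's leading term divides it; move -48 to the remainder.
  remainder 48y - 48 ≠ 0; add k_3 = 48y - 48 to the basis.

S(h_1,k_3): lcm = xy. S = 2/5y^2 - 11/5x - 8y + 38/5.
  leading term y^2: subtract (1/120y)·k_3 from 2/5y^2 - 11/5x - 8y + 38/5 → -11/5x - 38/5y + 38/5
  leading term x: no divisor's leading term divides it; move -11/5x to the remainder.
  leading term y: subtract (-19/120)·k_3 from -38/5y + 38/5 → 0
  remainder -11/5x ≠ 0; add k_4 = -11/5x to the basis.

The other S-polynomials (S(h_2,k_3), S(h_1,k_4), S(h_2,k_4), S(k_3,k_4)) all reduce to 0 modulo the current basis, so we have a Gröbner basis.
Inter-reduce: drop elements whose leading term is divisible by another's, tail-reduce, and make monic.
Reduced Gröbner basis: {x, y - 1}.

These coincide, so the ideals are equal.
The same test decides containment: I ⊆ J iff every generator of I reduces to 0 modulo a Gröbner basis of J.

Yes, the ideals are equal.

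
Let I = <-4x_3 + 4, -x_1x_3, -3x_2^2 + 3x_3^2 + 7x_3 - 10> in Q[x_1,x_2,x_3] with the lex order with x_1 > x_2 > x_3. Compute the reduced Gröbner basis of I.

f_1 = -4x_3 + 4, LT = x_3.
f_2 = -x_1x_3, LT = x_1x_3.
f_3 = -3x_2^2 + 3x_3^2 + 7x_3 - 10, LT = x_2^2.

S(f_1,f_2): lcm = x_1x_3. S = -x_1.
  reduce S modulo (f_1, f_2, f_3):
  remainder -x_1 ≠ 0; add g_4 = -x_1 to the basis.

The other S-polynomials (S(f_1,f_3), S(f_2,f_3), S(f_1,g_4), S(f_2,g_4), S(f_3,g_4)) all reduce to 0 modulo the current basis, so we have a Gröbner basis.
Inter-reduce: drop elements whose leading term is divisible by another's, tail-reduce, and make monic.

G = {x_1, x_2^2, x_3 - 1}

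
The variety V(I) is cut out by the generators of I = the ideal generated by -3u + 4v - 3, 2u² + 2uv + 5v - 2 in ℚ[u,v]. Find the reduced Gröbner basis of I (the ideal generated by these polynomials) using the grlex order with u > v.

G = {v² - ⅜v, u - 4/3v + 1}

This is the nonlinear analogue of row-reducing a linear system.

f_1 = -3u + 4v - 3, LT = u.
f_2 = 2u² + 2uv + 5v - 2, LT = u².

S(f_1,f_2): lcm = u². S = -7/3uv + u - 5/2v + 1.
  leading term uv: subtract (7/9v)·f_1 from -7/3uv + u - 5/2v + 1 → -28/9v² + u - ⅙v + 1
  leading term v²: no divisor's leading term divides it; move -28/9v² to the remainder.
  leading term u: subtract (-⅓)·f_1 from u - ⅙v + 1 → 7/6v
  leading term v: no divisor's leading term divides it; move 7/6v to the remainder.
  remainder -28/9v² + 7/6v ≠ 0; add g_3 = -28/9v² + 7/6v to the basis.

The other S-polynomials (S(f_1,g_3), S(f_2,g_3)) all reduce to 0 modulo the current basis, so we have a Gröbner basis.
Inter-reduce: drop elements whose leading term is divisible by another's, tail-reduce, and make monic.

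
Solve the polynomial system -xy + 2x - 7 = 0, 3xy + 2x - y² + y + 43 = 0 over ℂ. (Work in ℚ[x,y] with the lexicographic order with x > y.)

{(1, -5), (-7/4 - 7*I/4, 4 - 2*I), (-7/4 + 7*I/4, 4 + 2*I)}

Compute a lex Gröbner basis by Buchberger's algorithm.
f_1 = -xy + 2x - 7, LT = xy.
f_2 = 3xy + 2x - y² + y + 43, LT = xy.

S(f_1,f_2): lcm = xy. S = -8/3x + ⅓y² - ⅓y - 22/3.
  reduce S modulo (f_1, f_2):
  remainder -8/3x + ⅓y² - ⅓y - 22/3 ≠ 0; add h_3 = -8/3x + ⅓y² - ⅓y - 22/3 to the basis.

S(f_1,h_3): lcm = xy. S = -2x + ⅛y³ - ⅛y² - 11/4y + 7.
  reduce S modulo (f_1, f_2, h_3):
  remainder ⅛y³ - ⅜y² - 5/2y + 25/2 ≠ 0; add h_4 = ⅛y³ - ⅜y² - 5/2y + 25/2 to the basis.

The other S-polynomials (S(f_2,h_3), S(f_1,h_4), S(f_2,h_4), S(h_3,h_4)) all reduce to 0 modulo the current basis, so we have a Gröbner basis.
Inter-reduce: drop elements whose leading term is divisible by another's, tail-reduce, and make monic.
Reduced Gröbner basis: {x - ⅛y² + ⅛y + 11/4, y³ - 3y² - 20y + 100}.

Since the basis is lex-ordered, y³ - 3y² - 20y + 100 is univariate in y. Its roots are {-5, 4 - 2*I, 4 + 2*I}. Back-substituting each root into the other basis elements fixes the other coordinates.
  y = -5: the earlier basis element becomes x - 1 = 0, giving x = 1 — point (1, -5).
  y = 4 - 2*I: the earlier basis element becomes x + 7/4 + 7*I/4 = 0, giving x = -7/4 - 7*I/4 — point (-7/4 - 7*I/4, 4 - 2*I).
  y = 4 + 2*I: the earlier basis element becomes x + 7/4 - 7*I/4 = 0, giving x = -7/4 + 7*I/4 — point (-7/4 + 7*I/4, 4 + 2*I).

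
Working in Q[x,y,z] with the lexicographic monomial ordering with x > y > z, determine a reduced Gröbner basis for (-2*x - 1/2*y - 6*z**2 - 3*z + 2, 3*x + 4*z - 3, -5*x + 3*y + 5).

G = {x + 4/3*z - 1, y + 20/9*z, z**2 - 7/54*z}

This is the nonlinear analogue of row-reducing a linear system.

f_1 = -2*x - 1/2*y - 6*z**2 - 3*z + 2, LT = x.
f_2 = 3*x + 4*z - 3, LT = x.
f_3 = -5*x + 3*y + 5, LT = x.

S(f_1,f_2): lcm = x. S = 1/4*y + 3*z**2 + 1/6*z.
  leading term y: no divisor's leading term divides it; move 1/4*y to the remainder.
  leading term z**2: no divisor's leading term divides it; move 3*z**2 to the remainder.
  leading term z: no divisor's leading term divides it; move 1/6*z to the remainder.
  remainder 1/4*y + 3*z**2 + 1/6*z ≠ 0; add g_4 = 1/4*y + 3*z**2 + 1/6*z to the basis.

S(f_1,f_3): lcm = x. S = 17/20*y + 3*z**2 + 3/2*z.
  leading term y: subtract (17/5)·g_4 from 17/20*y + 3*z**2 + 3/2*z → -36/5*z**2 + 14/15*z
  leading term z**2: no divisor's leading term divides it; move -36/5*z**2 to the remainder.
  leading term z: no divisor's leading term divides it; move 14/15*z to the remainder.
  remainder -36/5*z**2 + 14/15*z ≠ 0; add g_5 = -36/5*z**2 + 14/15*z to the basis.

The other S-polynomials (S(f_2,f_3), S(f_1,g_4), S(f_2,g_4), S(f_3,g_4), S(f_1,g_5), S(f_2,g_5), S(f_3,g_5), S(g_4,g_5)) all reduce to 0 modulo the current basis, so we have a Gröbner basis.
Inter-reduce: drop elements whose leading term is divisible by another's, tail-reduce, and make monic.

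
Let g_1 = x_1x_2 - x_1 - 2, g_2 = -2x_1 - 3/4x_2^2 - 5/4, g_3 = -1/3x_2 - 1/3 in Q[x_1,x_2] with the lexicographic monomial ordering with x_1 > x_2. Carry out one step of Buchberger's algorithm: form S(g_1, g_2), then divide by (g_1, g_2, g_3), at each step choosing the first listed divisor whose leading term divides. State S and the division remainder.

S(g_1, g_2) = -x_1 - 3/8x_2^3 - 5/8x_2 - 2; remainder on division = 0.

lcm(LM(g_1), LM(g_2)) = x_1x_2.
S = (lcm/LT(g_1))·g_1 − (lcm/LT(g_2))·g_2 = -x_1 - 3/8x_2^3 - 5/8x_2 - 2.
Reduce S modulo (g_1, g_2, g_3) in that order:
  leading term x_1: subtract (1/2)·g_2 from -x_1 - 3/8x_2^3 - 5/8x_2 - 2 → -3/8x_2^3 + 3/8x_2^2 - 5/8x_2 - 11/8
  leading term x_2^3: subtract (9/8x_2^2)·g_3 from -3/8x_2^3 + 3/8x_2^2 - 5/8x_2 - 11/8 → 3/4x_2^2 - 5/8x_2 - 11/8
  leading term x_2^2: subtract (-9/4x_2)·g_3 from 3/4x_2^2 - 5/8x_2 - 11/8 → -11/8x_2 - 11/8
  leading term x_2: subtract (33/8)·g_3 from -11/8x_2 - 11/8 → 0
The remainder is 0, so this S-polynomial contributes no new basis element.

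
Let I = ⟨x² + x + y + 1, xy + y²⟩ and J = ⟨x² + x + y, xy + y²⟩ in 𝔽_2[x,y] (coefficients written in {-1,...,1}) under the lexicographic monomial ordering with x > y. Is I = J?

No, the ideals differ.

Equality of ideals is decidable: compute both reduced Gröbner bases (unique for the ordering) and check whether they agree.
Buchberger on the first generating set:
f_1 = x² + x + y + 1, LT = x².
f_2 = xy + y², LT = xy.

S(f_1,f_2): lcm = x²y. S = xy² + xy + y² + y.
  reduce S modulo (f_1, f_2):
  remainder y³ + y ≠ 0; add g_3 = y³ + y to the basis.

The other S-polynomials (S(f_1,g_3), S(f_2,g_3)) all reduce to 0 modulo the current basis, so we have a Gröbner basis.
Inter-reduce: drop elements whose leading term is divisible by another's, tail-reduce, and make monic.
Reduced Gröbner basis: {x² + x + y + 1, xy + y², y³ + y}.

Buchberger on the second generating set:
h_1 = x² + x + y, LT = x².
h_2 = xy + y², LT = xy.

S(h_1,h_2): lcm = x²y. S = xy² + xy + y².
  reduce S modulo (h_1, h_2):
  remainder y³ ≠ 0; add k_3 = y³ to the basis.

The other S-polynomials (S(h_1,k_3), S(h_2,k_3)) all reduce to 0 modulo the current basis, so we have a Gröbner basis.
Inter-reduce: drop elements whose leading term is divisible by another's, tail-reduce, and make monic.
Reduced Gröbner basis: {x² + x + y, xy + y², y³}.

These differ, so the ideals are not equal.
The choice of monomial ordering does not affect the verdict — as long as both bases are computed under the same ordering, their equality decides ideal equality.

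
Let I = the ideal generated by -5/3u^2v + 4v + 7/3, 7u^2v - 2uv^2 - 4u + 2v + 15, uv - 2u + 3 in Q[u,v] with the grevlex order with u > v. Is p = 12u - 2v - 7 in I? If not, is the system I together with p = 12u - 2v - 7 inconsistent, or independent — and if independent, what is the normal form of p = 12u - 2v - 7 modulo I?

Adjoining 12u - 2v - 7 makes the ideal the whole ring: the system is inconsistent.

First compute the reduced Gröbner basis of I by Buchberger's algorithm.
f_1 = -5/3u^2v + 4v + 7/3, LT = u^2v.
f_2 = 7u^2v - 2uv^2 - 4u + 2v + 15, LT = u^2v.
f_3 = uv - 2u + 3, LT = uv.

S(f_1,f_2): lcm = u^2v. S = 2/7uv^2 + 4/7u - 94/35v - 124/35.
  reduce S modulo (f_1, f_2, f_3):
  remainder 12/7u - 124/35v - 184/35 ≠ 0; add h_4 = 12/7u - 124/35v - 184/35 to the basis.

S(f_1,f_3): lcm = u^2v. S = 2u^2 - 3u - 12/5v - 7/5.
  reduce S modulo (f_1, f_2, f_3, h_4):
  remainder 529/25v + 529/25 ≠ 0; add h_5 = 529/25v + 529/25 to the basis.

The other S-polynomials (S(f_2,f_3), S(f_1,h_4), S(f_2,h_4), S(f_3,h_4), S(f_1,h_5), S(f_2,h_5), S(f_3,h_5), S(h_4,h_5)) all reduce to 0 modulo the current basis, so we have a Gröbner basis.
Inter-reduce: drop elements whose leading term is divisible by another's, tail-reduce, and make monic.
Reduced Gröbner basis: {u - 1, v + 1}.
Label its elements g_1 = u - 1, g_2 = v + 1.

Reduce p = 12u - 2v - 7 modulo G:
  leading term u: subtract (12)·g_1 from 12u - 2v - 7 → -2v + 5
  leading term v: subtract (-2)·g_2 from -2v + 5 → 7
  leading term 1: no divisor's leading term divides it; move 7 to the remainder.
  normal form = 7.
The normal form is nonzero, so p ∉ I. Since p minus its normal form lies in I, I + (p) = I + (r) where r = 7; decide whether this ideal is the whole ring.
Here r = 7 is a nonzero constant, hence a unit: 1 ∈ I + (p), the Gröbner basis of I + (p) is {1}, and the enlarged system has no common solution — adjoining p is inconsistent.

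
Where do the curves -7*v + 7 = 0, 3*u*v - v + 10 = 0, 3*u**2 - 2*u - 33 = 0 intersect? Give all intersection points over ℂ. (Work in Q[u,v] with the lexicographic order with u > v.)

Compute a lex Gröbner basis by Buchberger's algorithm.
f_1 = -7*v + 7, LT = v.
f_2 = 3*u*v - v + 10, LT = u*v.
f_3 = 3*u**2 - 2*u - 33, LT = u**2.

S(f_1,f_2): lcm = u*v. S = -u + 1/3*v - 10/3.
  reduce S modulo (f_1, f_2, f_3):
  remainder -u - 3 ≠ 0; add h_4 = -u - 3 to the basis.

The other S-polynomials (S(f_1,f_3), S(f_2,f_3), S(f_1,h_4), S(f_2,h_4), S(f_3,h_4)) all reduce to 0 modulo the current basis, so we have a Gröbner basis.
Inter-reduce: drop elements whose leading term is divisible by another's, tail-reduce, and make monic.
Reduced Gröbner basis: {u + 3, v - 1}.

Elimination: the polynomial v - 1 lies in the elimination ideal for v, so v ∈ {1}. For each such v, the remaining basis elements (now univariate) give the rest of the solution.
  v = 1: the earlier basis element becomes u + 3 = 0, giving u = -3 — point (-3, 1).

{(-3, 1)}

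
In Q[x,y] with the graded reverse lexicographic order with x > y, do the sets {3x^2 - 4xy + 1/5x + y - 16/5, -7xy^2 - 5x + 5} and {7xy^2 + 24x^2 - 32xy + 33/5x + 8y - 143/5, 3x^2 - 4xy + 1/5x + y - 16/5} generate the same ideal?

Since reduced Gröbner bases are canonical representatives of ideals under a given ordering, it suffices to compute and compare them.
Buchberger on the first generating set:
f_1 = 3x^2 - 4xy + 1/5x + y - 16/5, LT = x^2.
f_2 = -7xy^2 - 5x + 5, LT = xy^2.

S(f_1,f_2): lcm = x^2y^2. S = -4/3xy^3 + 1/15xy^2 + 1/3y^3 - 5/7x^2 - 16/15y^2 + 5/7x.
  reduce S modulo (f_1, f_2):
  remainder 1/3y^3 - 16/15y^2 + 5/7x - 5/7y - 5/7 ≠ 0; add g_3 = 1/3y^3 - 16/15y^2 + 5/7x - 5/7y - 5/7 to the basis.

The other S-polynomials (S(f_1,g_3), S(f_2,g_3)) all reduce to 0 modulo the current basis, so we have a Gröbner basis.
Inter-reduce: drop elements whose leading term is divisible by another's, tail-reduce, and make monic.
Reduced Gröbner basis: {xy^2 + 5/7x - 5/7, y^3 - 16/5y^2 + 15/7x - 15/7y - 15/7, x^2 - 4/3xy + 1/15x + 1/3y - 16/15}.

Buchberger on the second generating set:
h_1 = 7xy^2 + 24x^2 - 32xy + 33/5x + 8y - 143/5, LT = xy^2.
h_2 = 3x^2 - 4xy + 1/5x + y - 16/5, LT = x^2.

S(h_1,h_2): lcm = x^2y^2. S = 4/3xy^3 + 24/7x^3 - 32/7x^2y - 1/15xy^2 - 1/3y^3 + 33/35x^2 + 8/7xy + 16/15y^2 - 143/35x.
  reduce S modulo (h_1, h_2):
  remainder -1/3y^3 + 16/15y^2 - 3/7x + 1/3y + 11/15 ≠ 0; add k_3 = -1/3y^3 + 16/15y^2 - 3/7x + 1/3y + 11/15 to the basis.

The other S-polynomials (S(h_1,k_3), S(h_2,k_3)) all reduce to 0 modulo the current basis, so we have a Gröbner basis.
Inter-reduce: drop elements whose leading term is divisible by another's, tail-reduce, and make monic.
Reduced Gröbner basis: {xy^2 + 5/7x - 3/7, y^3 - 16/5y^2 + 9/7x - y - 11/5, x^2 - 4/3xy + 1/15x + 1/3y - 16/15}.

These differ, so the ideals are not equal.

No, the ideals differ.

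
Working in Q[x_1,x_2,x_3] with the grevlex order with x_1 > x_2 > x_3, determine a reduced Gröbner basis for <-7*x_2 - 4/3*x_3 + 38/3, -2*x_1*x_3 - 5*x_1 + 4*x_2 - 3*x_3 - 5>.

f_1 = -7*x_2 - 4/3*x_3 + 38/3, LT = x_2.
f_2 = -2*x_1*x_3 - 5*x_1 + 4*x_2 - 3*x_3 - 5, LT = x_1*x_3.

S(f_1,f_2): leading monomials are coprime, so the S-polynomial reduces to 0 (Buchberger's first criterion).
Every S-polynomial of the final basis reduces to 0, so we have a Gröbner basis.

G = {x_1*x_3 + 5/2*x_1 + 79/42*x_3 - 47/42, x_2 + 4/21*x_3 - 38/21}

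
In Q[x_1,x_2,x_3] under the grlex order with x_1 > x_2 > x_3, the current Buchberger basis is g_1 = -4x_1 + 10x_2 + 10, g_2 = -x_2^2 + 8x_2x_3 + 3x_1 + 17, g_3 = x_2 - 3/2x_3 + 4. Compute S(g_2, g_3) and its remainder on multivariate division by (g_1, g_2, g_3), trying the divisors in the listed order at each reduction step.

lcm(LM(g_2), LM(g_3)) = x_2^2.
S = (lcm/LT(g_2))·g_2 − (lcm/LT(g_3))·g_3 = -13/2x_2x_3 - 3x_1 - 4x_2 - 17.
Reduce S modulo (g_1, g_2, g_3) in that order:
  leading term x_2x_3: subtract (-13/2x_3)·g_3 from -13/2x_2x_3 - 3x_1 - 4x_2 - 17 → -39/4x_3^2 - 3x_1 - 4x_2 + 26x_3 - 17
  leading term x_3^2: no divisor's leading term divides it; move -39/4x_3^2 to the remainder.
  leading term x_1: subtract (3/4)·g_1 from -3x_1 - 4x_2 + 26x_3 - 17 → -23/2x_2 + 26x_3 - 49/2
  leading term x_2: subtract (-23/2)·g_3 from -23/2x_2 + 26x_3 - 49/2 → 35/4x_3 + 43/2
  leading term x_3: no divisor's leading term divides it; move 35/4x_3 to the remainder.
  leading term 1: no divisor's leading term divides it; move 43/2 to the remainder.
The remainder -39/4x_3^2 + 35/4x_3 + 43/2 is nonzero, so it would be added as the next basis element.

S(g_2, g_3) = -13/2x_2x_3 - 3x_1 - 4x_2 - 17; remainder on division = -39/4x_3^2 + 35/4x_3 + 43/2.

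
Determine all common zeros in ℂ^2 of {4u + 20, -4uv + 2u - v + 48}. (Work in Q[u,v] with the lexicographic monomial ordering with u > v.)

{(-5, -2)}

Compute a lex Gröbner basis by Buchberger's algorithm.
f_1 = 4u + 20, LT = u.
f_2 = -4uv + 2u - v + 48, LT = uv.

S(f_1,f_2): lcm = uv. S = \tfrac{1}{2}u + \tfrac{19}{4}v + 12.
  leading term u: subtract (\tfrac{1}{8})·f_1 from \tfrac{1}{2}u + \tfrac{19}{4}v + 12 → \tfrac{19}{4}v + \tfrac{19}{2}
  leading term v: no divisor's leading term divides it; move \tfrac{19}{4}v to the remainder.
  leading term 1: no divisor's leading term divides it; move \tfrac{19}{2} to the remainder.
  remainder \tfrac{19}{4}v + \tfrac{19}{2} ≠ 0; add h_3 = \tfrac{19}{4}v + \tfrac{19}{2} to the basis.

The other S-polynomials (S(f_1,h_3), S(f_2,h_3)) all reduce to 0 modulo the current basis, so we have a Gröbner basis.
Inter-reduce: drop elements whose leading term is divisible by another's, tail-reduce, and make monic.
Reduced Gröbner basis: {u + 5, v + 2}.

A lex Gröbner basis eliminates variables successively. Here v + 2 depends only on v, with roots {-2}; lifting each root through the earlier basis elements recovers the full solutions.
  v = -2: the earlier basis element becomes u + 5 = 0, giving u = -5 — point (-5, -2).
Substituting each solution back into the original system confirms all equations vanish.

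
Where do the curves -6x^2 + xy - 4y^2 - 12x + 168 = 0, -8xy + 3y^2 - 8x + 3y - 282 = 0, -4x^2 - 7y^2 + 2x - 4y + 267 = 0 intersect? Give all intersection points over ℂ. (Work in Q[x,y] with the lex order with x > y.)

Compute a lex Gröbner basis by Buchberger's algorithm.
f_1 = -6x^2 + xy - 12x - 4y^2 + 168, LT = x^2.
f_2 = -8xy - 8x + 3y^2 + 3y - 282, LT = xy.
f_3 = -4x^2 + 2x - 7y^2 - 4y + 267, LT = x^2.

S(f_1,f_2): lcm = x^2y. S = -x^2 + 5/24xy^2 + 19/8xy - 141/4x + 2/3y^3 - 28y.
  reduce S modulo (f_1, f_2, f_3):
  remainder -141/4x + 143/192y^3 + 287/192y^2 - 1107/32y - 197/2 ≠ 0; add h_4 = -141/4x + 143/192y^3 + 287/192y^2 - 1107/32y - 197/2 to the basis.

S(f_1,f_3): lcm = x^2. S = -1/6xy + 5/2x - 13/12y^2 - y + 155/4.
  reduce S modulo (f_1, f_2, f_3, h_4):
  remainder 143/2538y^3 - 20969/20304y^2 - 2767/752y + 125795/3384 ≠ 0; add h_5 = 143/2538y^3 - 20969/20304y^2 - 2767/752y + 125795/3384 to the basis.

S(f_2,f_3): lcm = x^2y. S = x^2 - 3/8xy^2 + 1/8xy + 141/4x - 7/4y^3 - y^2 + 267/4y.
  reduce S modulo (f_1, f_2, f_3, h_4, h_5):
  remainder -2843/128y^2 - 50363/1664y + 587895/832 ≠ 0; add h_6 = -2843/128y^2 - 50363/1664y + 587895/832 to the basis.

S(f_2,h_5): lcm = xy^3. S = 1701/88xy^2 + 74709/1144xy - 377385/572x - 3/8y^4 - 3/8y^3 + 141/4y^2.
  reduce S modulo (f_1, f_2, f_3, h_4, h_5, h_6):
  remainder -7033768785/21140548y + 35168843925/21140548 ≠ 0; add h_7 = -7033768785/21140548y + 35168843925/21140548 to the basis.

The other S-polynomials (S(f_1,h_4), S(f_2,h_4), S(f_3,h_4), S(f_1,h_5), S(f_3,h_5), S(h_4,h_5), S(f_1,h_6), S(f_2,h_6), S(f_3,h_6), S(h_4,h_6), S(h_5,h_6), S(f_1,h_7), S(f_2,h_7), S(f_3,h_7), S(h_4,h_7), S(h_5,h_7), S(h_6,h_7)) all reduce to 0 modulo the current basis, so we have a Gröbner basis.
Inter-reduce: drop elements whose leading term is divisible by another's, tail-reduce, and make monic.
Reduced Gröbner basis: {x + 4, y - 5}.

Since the basis is lex-ordered, y - 5 is univariate in y. Its roots are {5}. Back-substituting each root into the other basis elements fixes the other coordinates.
  y = 5: the earlier basis element becomes x + 4 = 0, giving x = -4 — point (-4, 5).

{(-4, 5)}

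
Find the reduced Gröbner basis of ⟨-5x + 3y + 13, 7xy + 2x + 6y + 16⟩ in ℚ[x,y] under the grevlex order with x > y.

f_1 = -5x + 3y + 13, LT = x.
f_2 = 7xy + 2x + 6y + 16, LT = xy.

S(f_1,f_2): lcm = xy. S = -⅗y² - 2/7x - 121/35y - 16/7.
  leading term y²: no divisor's leading term divides it; move -⅗y² to the remainder.
  leading term x: subtract (2/35)·f_1 from -2/7x - 121/35y - 16/7 → -127/35y - 106/35
  leading term y: no divisor's leading term divides it; move -127/35y to the remainder.
  leading term 1: no divisor's leading term divides it; move -106/35 to the remainder.
  remainder -⅗y² - 127/35y - 106/35 ≠ 0; add g_3 = -⅗y² - 127/35y - 106/35 to the basis.

The other S-polynomials (S(f_1,g_3), S(f_2,g_3)) all reduce to 0 modulo the current basis, so we have a Gröbner basis.
Inter-reduce: drop elements whose leading term is divisible by another's, tail-reduce, and make monic.

G = {y² + 127/21y + 106/21, x - ⅗y - 13/5}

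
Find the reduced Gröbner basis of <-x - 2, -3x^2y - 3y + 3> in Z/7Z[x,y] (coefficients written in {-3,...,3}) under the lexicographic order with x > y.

f_1 = -x - 2, LT = x.
f_2 = -3x^2y - 3y + 3, LT = x^2y.

S(f_1,f_2): lcm = x^2y. S = 2xy - y + 1.
  leading term xy: subtract (-2y)·f_1 from 2xy - y + 1 → 2y + 1
  leading term y: no divisor's leading term divides it; move 2y to the remainder.
  leading term 1: no divisor's leading term divides it; move 1 to the remainder.
  remainder 2y + 1 ≠ 0; add g_3 = 2y + 1 to the basis.

S(f_1,g_3): leading monomials are coprime, so the S-polynomial reduces to 0 (Buchberger's first criterion).
S(f_2,g_3): lcm = x^2y. S = 3x^2 + y - 1.
  leading term x^2: subtract (-3x)·f_1 from 3x^2 + y - 1 → x + y - 1
  leading term x: subtract (-1)·f_1 from x + y - 1 → y - 3
  leading term y: subtract (-3)·g_3 from y - 3 → 0
  remainder 0.

Every S-polynomial of the final basis reduces to 0, so we have a Gröbner basis.
Inter-reduce: drop elements whose leading term is divisible by another's, tail-reduce, and make monic.

G = {x + 2, y - 3}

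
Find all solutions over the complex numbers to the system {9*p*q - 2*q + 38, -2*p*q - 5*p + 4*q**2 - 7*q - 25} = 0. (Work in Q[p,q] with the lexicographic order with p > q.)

{(-4, 1), (17/30 + sqrt(28321)/90, 31/72 - sqrt(28321)/72), (17/30 - sqrt(28321)/90, 31/72 + sqrt(28321)/72)}

Compute a lex Gröbner basis by Buchberger's algorithm.
f_1 = 9*p*q - 2*q + 38, LT = p*q.
f_2 = -2*p*q - 5*p + 4*q**2 - 7*q - 25, LT = p*q.

S(f_1,f_2): lcm = p*q. S = -5/2*p + 2*q**2 - 67/18*q - 149/18.
  leading term p: no divisor's leading term divides it; move -5/2*p to the remainder.
  leading term q**2: no divisor's leading term divides it; move 2*q**2 to the remainder.
  leading term q: no divisor's leading term divides it; move -67/18*q to the remainder.
  leading term 1: no divisor's leading term divides it; move -149/18 to the remainder.
  remainder -5/2*p + 2*q**2 - 67/18*q - 149/18 ≠ 0; add h_3 = -5/2*p + 2*q**2 - 67/18*q - 149/18 to the basis.

S(f_1,h_3): lcm = p*q. S = 4/5*q**3 - 67/45*q**2 - 53/15*q + 38/9.
  leading term q**3: no divisor's leading term divides it; move 4/5*q**3 to the remainder.
  leading term q**2: no divisor's leading term divides it; move -67/45*q**2 to the remainder.
  leading term q: no divisor's leading term divides it; move -53/15*q to the remainder.
  leading term 1: no divisor's leading term divides it; move 38/9 to the remainder.
  remainder 4/5*q**3 - 67/45*q**2 - 53/15*q + 38/9 ≠ 0; add h_4 = 4/5*q**3 - 67/45*q**2 - 53/15*q + 38/9 to the basis.

S(f_2,h_3): lcm = p*q. S = 5/2*p + 4/5*q**3 - 157/45*q**2 + 17/90*q + 25/2.
  leading term p: subtract (-1)·h_3 from 5/2*p + 4/5*q**3 - 157/45*q**2 + 17/90*q + 25/2 → 4/5*q**3 - 67/45*q**2 - 53/15*q + 38/9
  leading term q**3: subtract (1)·h_4 from 4/5*q**3 - 67/45*q**2 - 53/15*q + 38/9 → 0
  remainder 0.

S(f_1,h_4): lcm = p*q**3. S = 67/36*p*q**2 + 53/12*p*q - 95/18*p - 2/9*q**3 + 38/9*q**2.
  leading term p*q**2: subtract (67/324*q)·f_1 from 67/36*p*q**2 + 53/12*p*q - 95/18*p - 2/9*q**3 + 38/9*q**2 → 53/12*p*q - 95/18*p - 2/9*q**3 + 751/162*q**2 - 1273/162*q
  leading term p*q: subtract (53/108)·f_1 from 53/12*p*q - 95/18*p - 2/9*q**3 + 751/162*q**2 - 1273/162*q → -95/18*p - 2/9*q**3 + 751/162*q**2 - 557/81*q - 1007/54
  leading term p: subtract (19/9)·h_3 from -95/18*p - 2/9*q**3 + 751/162*q**2 - 557/81*q - 1007/54 → -2/9*q**3 + 67/162*q**2 + 53/54*q - 95/81
  leading term q**3: subtract (-5/18)·h_4 from -2/9*q**3 + 67/162*q**2 + 53/54*q - 95/81 → 0
  remainder 0.

S(f_2,h_4): lcm = p*q**3. S = 157/36*p*q**2 + 53/12*p*q - 95/18*p - 2*q**4 + 7/2*q**3 + 25/2*q**2.
  leading term p*q**2: subtract (157/324*q)·f_1 from 157/36*p*q**2 + 53/12*p*q - 95/18*p - 2*q**4 + 7/2*q**3 + 25/2*q**2 → 53/12*p*q - 95/18*p - 2*q**4 + 7/2*q**3 + 1091/81*q**2 - 2983/162*q
  leading term p*q: subtract (53/108)·f_1 from 53/12*p*q - 95/18*p - 2*q**4 + 7/2*q**3 + 1091/81*q**2 - 2983/162*q → -95/18*p - 2*q**4 + 7/2*q**3 + 1091/81*q**2 - 1412/81*q - 1007/54
  leading term p: subtract (19/9)·h_3 from -95/18*p - 2*q**4 + 7/2*q**3 + 1091/81*q**2 - 1412/81*q - 1007/54 → -2*q**4 + 7/2*q**3 + 749/81*q**2 - 517/54*q - 95/81
  leading term q**4: subtract (-5/2*q)·h_4 from -2*q**4 + 7/2*q**3 + 749/81*q**2 - 517/54*q - 95/81 → -2/9*q**3 + 67/162*q**2 + 53/54*q - 95/81
  leading term q**3: subtract (-5/18)·h_4 from -2/9*q**3 + 67/162*q**2 + 53/54*q - 95/81 → 0
  remainder 0.

S(h_3,h_4): leading monomials are coprime, so the S-polynomial reduces to 0 (Buchberger's first criterion).
Every S-polynomial of the final basis reduces to 0, so we have a Gröbner basis.
Inter-reduce: drop elements whose leading term is divisible by another's, tail-reduce, and make monic.
Reduced Gröbner basis: {p - 4/5*q**2 + 67/45*q + 149/45, q**3 - 67/36*q**2 - 53/12*q + 95/18}.

From the last basis element, q**3 - 67/36*q**2 - 53/12*q + 95/18 = 0, so q takes values in {1, 31/72 - sqrt(28321)/72, 31/72 + sqrt(28321)/72}. Each choice, substituted upward through the basis, yields the corresponding point(s) of the solution set.
  q = 1: the earlier basis element becomes p + 4 = 0, giving p = -4 — point (-4, 1).
  q = 31/72 - sqrt(28321)/72: the earlier basis element becomes p - sqrt(28321)/90 - 17/30 = 0, giving p = 17/30 + sqrt(28321)/90 — point (17/30 + sqrt(28321)/90, 31/72 - sqrt(28321)/72).
  q = 31/72 + sqrt(28321)/72: the earlier basis element becomes p - 17/30 + sqrt(28321)/90 = 0, giving p = 17/30 - sqrt(28321)/90 — point (17/30 - sqrt(28321)/90, 31/72 + sqrt(28321)/72).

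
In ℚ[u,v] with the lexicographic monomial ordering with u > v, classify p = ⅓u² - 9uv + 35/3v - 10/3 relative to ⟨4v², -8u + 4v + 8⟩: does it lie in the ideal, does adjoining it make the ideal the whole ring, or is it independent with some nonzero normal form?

First compute the reduced Gröbner basis of I by Buchberger's algorithm.
f_1 = 4v², LT = v².
f_2 = -8u + 4v + 8, LT = u.

The S-polynomials (S(f_1,f_2)) all reduce to 0 modulo the current basis, so we have a Gröbner basis.
Inter-reduce: drop elements whose leading term is divisible by another's, tail-reduce, and make monic.
Reduced Gröbner basis: {u - ½v - 1, v²}.
Label its elements g_1 = u - ½v - 1, g_2 = v².

Reduce p = ⅓u² - 9uv + 35/3v - 10/3 modulo G:
  leading term u²: subtract (⅓u)·g_1 from ⅓u² - 9uv + 35/3v - 10/3 → -53/6uv + ⅓u + 35/3v - 10/3
  leading term uv: subtract (-53/6v)·g_1 from -53/6uv + ⅓u + 35/3v - 10/3 → ⅓u - 53/12v² + 17/6v - 10/3
  leading term u: subtract (⅓)·g_1 from ⅓u - 53/12v² + 17/6v - 10/3 → -53/12v² + 3v - 3
  leading term v²: subtract (-53/12)·g_2 from -53/12v² + 3v - 3 → 3v - 3
  leading term v: no divisor's leading term divides it; move 3v to the remainder.
  leading term 1: no divisor's leading term divides it; move -3 to the remainder.
  normal form = 3v - 3.
The normal form is nonzero, so p ∉ I. Since p minus its normal form lies in I, I + (p) = I + (r) where r = 3v - 3; decide whether this ideal is the whole ring.
Run Buchberger on G together with r (pairs among the g_i already reduce to 0 since G is a Gröbner basis):
g_1 = u - ½v - 1, LT = u.
g_2 = v², LT = v².
r = 3v - 3, LT = v.

S(g_2,r): lcm = v². S = v.
  reduce S modulo (g_1, g_2, r):
  remainder 1 ≠ 0; add m_4 = 1 to the basis.

The other S-polynomials (S(g_1,g_2), S(g_1,r), S(g_1,m_4), S(g_2,m_4), S(r,m_4)) all reduce to 0 modulo the current basis, so we have a Gröbner basis.
Inter-reduce: drop elements whose leading term is divisible by another's, tail-reduce, and make monic.
Reduced Gröbner basis: {1}.
The reduced Gröbner basis of I + (p) is {1}: the ideal is the whole ring, so the enlarged system has no common solution — adjoining p is inconsistent.

Adjoining ⅓u² - 9uv + 35/3v - 10/3 makes the ideal the whole ring: the system is inconsistent.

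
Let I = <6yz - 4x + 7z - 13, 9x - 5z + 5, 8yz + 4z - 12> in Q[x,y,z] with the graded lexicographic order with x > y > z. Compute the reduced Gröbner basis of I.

f_1 = 6yz - 4x + 7z - 13, LT = yz.
f_2 = 9x - 5z + 5, LT = x.
f_3 = 8yz + 4z - 12, LT = yz.

S(f_1,f_3): lcm = yz. S = -2/3x + 2/3z - 2/3.
  reduce S modulo (f_1, f_2, f_3):
  remainder 8/27z - 8/27 ≠ 0; add g_4 = 8/27z - 8/27 to the basis.

S(f_1,g_4): lcm = yz. S = -2/3x + y + 7/6z - 13/6.
  reduce S modulo (f_1, f_2, f_3, g_4):
  remainder y - 1 ≠ 0; add g_5 = y - 1 to the basis.

The other S-polynomials (S(f_1,f_2), S(f_2,f_3), S(f_2,g_4), S(f_3,g_4), S(f_1,g_5), S(f_2,g_5), S(f_3,g_5), S(g_4,g_5)) all reduce to 0 modulo the current basis, so we have a Gröbner basis.
Inter-reduce: drop elements whose leading term is divisible by another's, tail-reduce, and make monic.

G = {x, y - 1, z - 1}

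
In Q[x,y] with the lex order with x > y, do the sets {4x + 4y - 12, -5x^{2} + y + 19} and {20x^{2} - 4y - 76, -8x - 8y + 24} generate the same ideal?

Yes, the ideals are equal.

Since reduced Gröbner bases are canonical representatives of ideals under a given ordering, it suffices to compute and compare them.
Buchberger on the first generating set:
f_1 = 4x + 4y - 12, LT = x.
f_2 = -5x^{2} + y + 19, LT = x^{2}.

S(f_1,f_2): lcm = x^{2}. S = xy - 3x + \tfrac{1}{5}y + \tfrac{19}{5}.
  leading term xy: subtract (\tfrac{1}{4}y)·f_1 from xy - 3x + \tfrac{1}{5}y + \tfrac{19}{5} → -3x - y^{2} + \tfrac{16}{5}y + \tfrac{19}{5}
  leading term x: subtract (-\tfrac{3}{4})·f_1 from -3x - y^{2} + \tfrac{16}{5}y + \tfrac{19}{5} → -y^{2} + \tfrac{31}{5}y - \tfrac{26}{5}
  leading term y^{2}: no divisor's leading term divides it; move -y^{2} to the remainder.
  leading term y: no divisor's leading term divides it; move \tfrac{31}{5}y to the remainder.
  leading term 1: no divisor's leading term divides it; move -\tfrac{26}{5} to the remainder.
  remainder -y^{2} + \tfrac{31}{5}y - \tfrac{26}{5} ≠ 0; add g_3 = -y^{2} + \tfrac{31}{5}y - \tfrac{26}{5} to the basis.

The other S-polynomials (S(f_1,g_3), S(f_2,g_3)) all reduce to 0 modulo the current basis, so we have a Gröbner basis.
Inter-reduce: drop elements whose leading term is divisible by another's, tail-reduce, and make monic.
Reduced Gröbner basis: {x + y - 3, y^{2} - \tfrac{31}{5}y + \tfrac{26}{5}}.

Buchberger on the second generating set:
h_1 = 20x^{2} - 4y - 76, LT = x^{2}.
h_2 = -8x - 8y + 24, LT = x.

S(h_1,h_2): lcm = x^{2}. S = -xy + 3x - \tfrac{1}{5}y - \tfrac{19}{5}.
  leading term xy: subtract (\tfrac{1}{8}y)·h_2 from -xy + 3x - \tfrac{1}{5}y - \tfrac{19}{5} → 3x + y^{2} - \tfrac{16}{5}y - \tfrac{19}{5}
  leading term x: subtract (-\tfrac{3}{8})·h_2 from 3x + y^{2} - \tfrac{16}{5}y - \tfrac{19}{5} → y^{2} - \tfrac{31}{5}y + \tfrac{26}{5}
  leading term y^{2}: no divisor's leading term divides it; move y^{2} to the remainder.
  leading term y: no divisor's leading term divides it; move -\tfrac{31}{5}y to the remainder.
  leading term 1: no divisor's leading term divides it; move \tfrac{26}{5} to the remainder.
  remainder y^{2} - \tfrac{31}{5}y + \tfrac{26}{5} ≠ 0; add k_3 = y^{2} - \tfrac{31}{5}y + \tfrac{26}{5} to the basis.

The other S-polynomials (S(h_1,k_3), S(h_2,k_3)) all reduce to 0 modulo the current basis, so we have a Gröbner basis.
Inter-reduce: drop elements whose leading term is divisible by another's, tail-reduce, and make monic.
Reduced Gröbner basis: {x + y - 3, y^{2} - \tfrac{31}{5}y + \tfrac{26}{5}}.

Same reduced basis, so the two generating sets span the same ideal.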